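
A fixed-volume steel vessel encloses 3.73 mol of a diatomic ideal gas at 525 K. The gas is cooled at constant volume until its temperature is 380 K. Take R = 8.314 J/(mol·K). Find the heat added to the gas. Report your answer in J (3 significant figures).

Constant volume ⇒ W = 0, so Q = ΔU = nCᵥΔT with Cᵥ = 5R/2 = 20.79 J/(mol·K).
ΔU = (3.73)(20.79)(380 − 525) = -11242 J.

Q ≈ -11200 J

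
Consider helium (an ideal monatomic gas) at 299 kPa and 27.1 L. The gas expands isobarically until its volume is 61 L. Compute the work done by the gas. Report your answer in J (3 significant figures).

Isobaric: W = P ΔV.
W = (299 kPa)(61 − 27.1 L) = (299)(33.9) = 10136 J.

W ≈ 10100 J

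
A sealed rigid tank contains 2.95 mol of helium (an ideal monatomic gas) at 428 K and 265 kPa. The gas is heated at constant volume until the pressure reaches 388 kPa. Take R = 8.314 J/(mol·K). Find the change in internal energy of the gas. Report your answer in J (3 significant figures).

ΔU ≈ 7310 J

Constant volume ⇒ W = 0, so Q = ΔU = nCᵥΔT with Cᵥ = 3R/2 = 12.47 J/(mol·K).
At constant V, T₂/T₁ = P₂/P₁ ⇒ ΔT = T₁(P₂/P₁ − 1) = 428·(388/265 − 1) = 198.7 K.
ΔU = (2.95)(12.47)(198.7) = 7308 J.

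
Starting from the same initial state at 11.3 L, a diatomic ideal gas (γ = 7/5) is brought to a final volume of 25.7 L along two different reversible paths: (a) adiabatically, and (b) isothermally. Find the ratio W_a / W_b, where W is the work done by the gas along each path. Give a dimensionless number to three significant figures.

Path (a) adiabatic: W = P₁V₁(1 − (V₁/V₂)^(γ−1))/(γ−1) → W_a/(P₁V₁) = 0.7003.
Path (b) isothermal: W = P₁V₁ ln(V₂/V₁) → W_b/(P₁V₁) = 0.8217.
W_a / W_b = 0.7003 / 0.8217 = 0.8523.

W_a / W_b ≈ 0.852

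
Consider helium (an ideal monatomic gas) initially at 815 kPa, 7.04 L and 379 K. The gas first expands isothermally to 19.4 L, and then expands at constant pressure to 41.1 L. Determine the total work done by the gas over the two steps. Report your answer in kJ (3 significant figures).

W_total ≈ 12.2 kJ

Step 1 (isothermal): W = P₁V₁ ln(V₂/V₁) = (5738) ln(19.4/7.04) = 5816 J.
After step 1: P = 295.8 kPa, V = 19.4 L, T = 379 K.
Step 2 (isobaric): W = PΔV = (295.8 kPa)(41.1 − 19.4 L) = 6418 J.
W_total = 5816 + 6418 = 12234 J.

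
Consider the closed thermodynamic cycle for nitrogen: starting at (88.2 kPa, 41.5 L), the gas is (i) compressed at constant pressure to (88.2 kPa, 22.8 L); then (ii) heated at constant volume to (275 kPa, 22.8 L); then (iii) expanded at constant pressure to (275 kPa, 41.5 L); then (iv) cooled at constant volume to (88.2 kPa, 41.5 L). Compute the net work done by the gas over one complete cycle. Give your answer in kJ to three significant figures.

Constant-volume legs do no work.
W(i) = (88.2)(22.8 − 41.5) = -1649 J; W(iii) = (275)(41.5 − 22.8) = 5142 J.
W_net = -1649 + 5142 = 3493 J (the clockwise enclosed area).

W_net ≈ 3.49 kJ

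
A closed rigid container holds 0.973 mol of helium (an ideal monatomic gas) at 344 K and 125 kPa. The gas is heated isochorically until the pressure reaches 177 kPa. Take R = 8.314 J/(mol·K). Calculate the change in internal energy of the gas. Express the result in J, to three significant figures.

Constant volume ⇒ W = 0, so Q = ΔU = nCᵥΔT with Cᵥ = 3R/2 = 12.47 J/(mol·K).
At constant V, T₂/T₁ = P₂/P₁ ⇒ ΔT = T₁(P₂/P₁ − 1) = 344·(177/125 − 1) = 143.1 K.
ΔU = (0.973)(12.47)(143.1) = 1736 J.

ΔU ≈ 1740 J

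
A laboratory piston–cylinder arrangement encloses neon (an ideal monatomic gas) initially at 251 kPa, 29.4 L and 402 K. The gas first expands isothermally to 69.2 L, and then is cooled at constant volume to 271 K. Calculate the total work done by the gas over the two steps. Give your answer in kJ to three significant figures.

Step 1 (isothermal): W = P₁V₁ ln(V₂/V₁) = (7379) ln(69.2/29.4) = 6317 J.
Step 2 (isochoric): W = 0 (constant volume).
W_total = 6317 + 0 = 6317 J.

W_total ≈ 6.32 kJ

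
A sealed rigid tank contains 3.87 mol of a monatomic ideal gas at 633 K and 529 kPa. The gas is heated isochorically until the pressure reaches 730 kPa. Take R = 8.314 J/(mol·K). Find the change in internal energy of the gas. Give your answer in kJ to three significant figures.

ΔU ≈ 11.6 kJ

Constant volume ⇒ W = 0, so Q = ΔU = nCᵥΔT with Cᵥ = 3R/2 = 12.47 J/(mol·K).
At constant V, T₂/T₁ = P₂/P₁ ⇒ ΔT = T₁(P₂/P₁ − 1) = 633·(730/529 − 1) = 240.5 K.
ΔU = (3.87)(12.47)(240.5) = 11608 J.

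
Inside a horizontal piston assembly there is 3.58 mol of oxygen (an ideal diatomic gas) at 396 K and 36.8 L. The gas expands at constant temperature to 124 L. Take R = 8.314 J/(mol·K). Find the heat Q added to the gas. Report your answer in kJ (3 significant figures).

Q ≈ 14.3 kJ

Isothermal ⇒ ΔU = 0, so Q = W = nRT ln(V₂/V₁).
Q = (3.58)(8.314)(396) ln(124/36.8) = 11787 × 1.215 = 14318 J.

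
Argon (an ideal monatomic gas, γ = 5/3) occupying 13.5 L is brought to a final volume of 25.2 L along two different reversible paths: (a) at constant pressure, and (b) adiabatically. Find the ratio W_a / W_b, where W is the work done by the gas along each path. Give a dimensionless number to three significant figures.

W_a / W_b ≈ 1.70

Path (a) isobaric: W = P₁(V₂ − V₁) → W_a/(P₁V₁) = 0.8667.
Path (b) adiabatic: W = P₁V₁(1 − (V₁/V₂)^(γ−1))/(γ−1) → W_b/(P₁V₁) = 0.5106.
W_a / W_b = 0.8667 / 0.5106 = 1.697.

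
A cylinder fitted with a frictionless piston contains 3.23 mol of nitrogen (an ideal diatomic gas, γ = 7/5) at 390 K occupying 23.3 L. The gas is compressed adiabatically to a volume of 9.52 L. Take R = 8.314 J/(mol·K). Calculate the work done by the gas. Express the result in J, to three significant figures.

W ≈ -11300 J

Adiabatic: TV^(γ−1) = const with γ = 7/5.
T₂ = T₁ (V₁/V₂)^(γ−1) = 390 × (23.3/9.52)^0.4 = 390 × 1.43 = 557.9 K.
W_by = nCᵥ(T₁ − T₂) = (3.23)(20.79)(390 − 557.9) = -11272 J.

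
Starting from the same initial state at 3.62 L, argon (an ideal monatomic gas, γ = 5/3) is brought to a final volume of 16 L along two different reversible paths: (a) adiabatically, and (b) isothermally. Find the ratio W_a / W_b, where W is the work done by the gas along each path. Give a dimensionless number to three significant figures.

Path (a) adiabatic: W = P₁V₁(1 − (V₁/V₂)^(γ−1))/(γ−1) → W_a/(P₁V₁) = 0.943.
Path (b) isothermal: W = P₁V₁ ln(V₂/V₁) → W_b/(P₁V₁) = 1.486.
W_a / W_b = 0.943 / 1.486 = 0.6346.

W_a / W_b ≈ 0.635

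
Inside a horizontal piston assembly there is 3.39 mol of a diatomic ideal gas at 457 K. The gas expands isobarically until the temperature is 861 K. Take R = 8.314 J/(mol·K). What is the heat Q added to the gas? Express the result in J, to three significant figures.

Q ≈ 39900 J

Isobaric: W = nRΔT = (3.39)(8.314)(404) = 11387 J.
ΔU = nCᵥΔT with Cᵥ = 5R/2: ΔU = (3.39)(20.79)(404) = 28466 J.
Q = ΔU + W = 28466 + 11387 = 39853 J.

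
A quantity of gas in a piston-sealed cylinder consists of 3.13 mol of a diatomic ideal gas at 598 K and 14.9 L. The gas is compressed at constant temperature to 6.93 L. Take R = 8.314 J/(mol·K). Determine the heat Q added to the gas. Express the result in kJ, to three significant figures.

Q ≈ -11.9 kJ

Isothermal ⇒ ΔU = 0, so Q = W = nRT ln(V₂/V₁).
Q = (3.13)(8.314)(598) ln(6.93/14.9) = 15562 × -0.7655 = -11912 J.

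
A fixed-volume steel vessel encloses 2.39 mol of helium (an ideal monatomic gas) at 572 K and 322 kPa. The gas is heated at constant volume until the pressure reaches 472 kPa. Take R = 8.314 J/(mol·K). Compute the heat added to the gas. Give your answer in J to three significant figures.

Constant volume ⇒ W = 0, so Q = ΔU = nCᵥΔT with Cᵥ = 3R/2 = 12.47 J/(mol·K).
At constant V, T₂/T₁ = P₂/P₁ ⇒ ΔT = T₁(P₂/P₁ − 1) = 572·(472/322 − 1) = 266.5 K.
ΔU = (2.39)(12.47)(266.5) = 7942 J.

Q ≈ 7940 J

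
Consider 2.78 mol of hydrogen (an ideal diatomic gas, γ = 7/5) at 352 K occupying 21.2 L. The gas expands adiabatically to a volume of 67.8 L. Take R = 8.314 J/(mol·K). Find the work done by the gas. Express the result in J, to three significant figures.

W ≈ 7560 J

Adiabatic: TV^(γ−1) = const with γ = 7/5.
T₂ = T₁ (V₁/V₂)^(γ−1) = 352 × (21.2/67.8)^0.4 = 352 × 0.6281 = 221.1 K.
W_by = nCᵥ(T₁ − T₂) = (2.78)(20.79)(352 − 221.1) = 7564 J.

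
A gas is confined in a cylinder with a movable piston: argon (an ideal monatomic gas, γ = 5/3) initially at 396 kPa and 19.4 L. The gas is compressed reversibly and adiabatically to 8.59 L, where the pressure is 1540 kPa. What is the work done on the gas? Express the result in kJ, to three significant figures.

W ≈ 8.32 kJ

Adiabatic: W = (P₁V₁ − P₂V₂)/(γ − 1) with γ = 5/3.
P₁V₁ = 7682 J, P₂V₂ = 13229 J.
W = (7682 − 13229) / 0.6667 = -8319 J.
Work on gas = −W_by = 8319 J.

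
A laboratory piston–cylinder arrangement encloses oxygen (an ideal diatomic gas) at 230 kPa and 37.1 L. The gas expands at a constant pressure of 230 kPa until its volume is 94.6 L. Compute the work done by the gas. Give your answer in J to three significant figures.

Isobaric: W = P ΔV.
W = (230 kPa)(94.6 − 37.1 L) = (230)(57.5) = 13225 J.

W ≈ 13200 J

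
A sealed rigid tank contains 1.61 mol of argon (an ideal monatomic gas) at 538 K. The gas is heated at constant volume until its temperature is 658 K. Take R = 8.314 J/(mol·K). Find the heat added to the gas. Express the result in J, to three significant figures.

Q ≈ 2410 J

Constant volume ⇒ W = 0, so Q = ΔU = nCᵥΔT with Cᵥ = 3R/2 = 12.47 J/(mol·K).
ΔU = (1.61)(12.47)(658 − 538) = 2409 J.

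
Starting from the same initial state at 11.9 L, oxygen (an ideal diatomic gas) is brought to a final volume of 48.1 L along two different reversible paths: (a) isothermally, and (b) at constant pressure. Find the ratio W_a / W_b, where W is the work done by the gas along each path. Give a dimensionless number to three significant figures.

W_a / W_b ≈ 0.459

Path (a) isothermal: W = P₁V₁ ln(V₂/V₁) → W_a/(P₁V₁) = 1.397.
Path (b) isobaric: W = P₁(V₂ − V₁) → W_b/(P₁V₁) = 3.042.
W_a / W_b = 1.397 / 3.042 = 0.4592.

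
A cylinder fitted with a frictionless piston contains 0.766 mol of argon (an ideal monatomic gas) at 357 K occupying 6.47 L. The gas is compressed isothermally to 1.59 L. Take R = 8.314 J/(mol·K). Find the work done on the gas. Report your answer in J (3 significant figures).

Isothermal: W = nRT ln(V₂/V₁).
W = (0.766)(8.314)(357) × ln(1.59/6.47)
  = 2274 × -1.403
W_by_gas = -3191 J; work on gas = −W_by = 3191 J.

W ≈ 3190 J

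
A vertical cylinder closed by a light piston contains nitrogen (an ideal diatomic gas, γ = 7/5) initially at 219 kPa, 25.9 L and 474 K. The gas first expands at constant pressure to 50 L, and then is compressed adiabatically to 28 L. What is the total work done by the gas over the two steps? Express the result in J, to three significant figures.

Step 1 (isobaric): W = PΔV = (219 kPa)(50 − 25.9 L) = 5278 J.
After step 1: P = 219 kPa, V = 50 L, T = 915.1 K.
Step 2 (adiabatic): W = (P₁V₁ − P₂V₂)/(γ−1) = (10950 − 13808)/0.4 = -7146 J.
W_total = 5278 − 7146 = -1868 J.

W_total ≈ -1870 J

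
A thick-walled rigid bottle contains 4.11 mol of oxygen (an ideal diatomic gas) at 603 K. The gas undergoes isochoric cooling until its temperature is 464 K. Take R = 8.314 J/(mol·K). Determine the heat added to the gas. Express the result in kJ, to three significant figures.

Constant volume ⇒ W = 0, so Q = ΔU = nCᵥΔT with Cᵥ = 5R/2 = 20.79 J/(mol·K).
ΔU = (4.11)(20.79)(464 − 603) = -11874 J.

Q ≈ -11.9 kJ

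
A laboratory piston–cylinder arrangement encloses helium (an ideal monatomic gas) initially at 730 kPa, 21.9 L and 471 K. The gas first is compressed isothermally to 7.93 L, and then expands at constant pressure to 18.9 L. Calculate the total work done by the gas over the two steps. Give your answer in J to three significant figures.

W_total ≈ 5880 J

Step 1 (isothermal): W = P₁V₁ ln(V₂/V₁) = (15987) ln(7.93/21.9) = -16240 J.
After step 1: P = 2016 kPa, V = 7.93 L, T = 471 K.
Step 2 (isobaric): W = PΔV = (2016 kPa)(18.9 − 7.93 L) = 22116 J.
W_total = -16240 + 22116 = 5876 J.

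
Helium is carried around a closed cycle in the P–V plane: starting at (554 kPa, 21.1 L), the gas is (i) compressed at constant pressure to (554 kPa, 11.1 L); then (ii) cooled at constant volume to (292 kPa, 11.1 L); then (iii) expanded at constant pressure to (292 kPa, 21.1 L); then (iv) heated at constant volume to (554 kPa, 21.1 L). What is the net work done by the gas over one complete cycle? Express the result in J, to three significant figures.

W_net ≈ -2620 J

Constant-volume legs do no work.
W(i) = (554)(11.1 − 21.1) = -5540 J; W(iii) = (292)(21.1 − 11.1) = 2920 J.
W_net = -5540 + 2920 = -2620 J (the counter-clockwise enclosed area).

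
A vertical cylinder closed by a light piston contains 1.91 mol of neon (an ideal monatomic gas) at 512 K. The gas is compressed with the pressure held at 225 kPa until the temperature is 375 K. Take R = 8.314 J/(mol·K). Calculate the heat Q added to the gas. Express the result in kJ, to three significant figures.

Isobaric: W = nRΔT = (1.91)(8.314)(-137) = -2176 J.
ΔU = nCᵥΔT with Cᵥ = 3R/2: ΔU = (1.91)(12.47)(-137) = -3263 J.
Q = ΔU + W = -3263 − 2176 = -5439 J.

Q ≈ -5.44 kJ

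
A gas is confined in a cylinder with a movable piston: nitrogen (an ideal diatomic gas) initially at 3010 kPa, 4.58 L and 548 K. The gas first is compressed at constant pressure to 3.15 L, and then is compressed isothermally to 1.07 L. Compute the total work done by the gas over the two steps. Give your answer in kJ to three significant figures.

W_total ≈ -14.5 kJ

Step 1 (isobaric): W = PΔV = (3010 kPa)(3.15 − 4.58 L) = -4304 J.
After step 1: P = 3010 kPa, V = 3.15 L, T = 376.9 K.
Step 2 (isothermal): W = P₁V₁ ln(V₂/V₁) = (9482) ln(1.07/3.15) = -10238 J.
W_total = -4304 − 10238 = -14542 J.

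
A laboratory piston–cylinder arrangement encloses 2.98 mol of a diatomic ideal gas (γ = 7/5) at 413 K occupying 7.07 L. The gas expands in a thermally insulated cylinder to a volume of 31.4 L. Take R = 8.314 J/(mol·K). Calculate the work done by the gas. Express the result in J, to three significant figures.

Adiabatic: TV^(γ−1) = const with γ = 7/5.
T₂ = T₁ (V₁/V₂)^(γ−1) = 413 × (7.07/31.4)^0.4 = 413 × 0.5508 = 227.5 K.
W_by = nCᵥ(T₁ − T₂) = (2.98)(20.79)(413 − 227.5) = 11491 J.

W ≈ 11500 J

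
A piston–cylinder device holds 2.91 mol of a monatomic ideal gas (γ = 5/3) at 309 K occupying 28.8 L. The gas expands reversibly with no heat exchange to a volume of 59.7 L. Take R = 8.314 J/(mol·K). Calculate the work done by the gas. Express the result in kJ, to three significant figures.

Adiabatic: TV^(γ−1) = const with γ = 5/3.
T₂ = T₁ (V₁/V₂)^(γ−1) = 309 × (28.8/59.7)^0.667 = 309 × 0.6151 = 190.1 K.
W_by = nCᵥ(T₁ − T₂) = (2.91)(12.47)(309 − 190.1) = 4316 J.

W ≈ 4.32 kJ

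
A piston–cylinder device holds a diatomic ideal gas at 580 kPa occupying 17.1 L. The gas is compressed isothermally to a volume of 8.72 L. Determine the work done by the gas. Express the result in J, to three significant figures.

Isothermal: W = nRT ln(V₂/V₁) = P₁V₁ ln(V₂/V₁).
P₁V₁ = (580 kPa)(17.1 L) = 9918 J.
W = 9918 × ln(8.72/17.1) = 9918 × -0.6735
W_by_gas = -6679 J.

W ≈ -6680 J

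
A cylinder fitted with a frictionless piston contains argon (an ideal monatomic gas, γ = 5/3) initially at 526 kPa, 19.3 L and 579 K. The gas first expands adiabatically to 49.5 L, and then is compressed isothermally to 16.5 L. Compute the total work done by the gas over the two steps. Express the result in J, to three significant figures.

Step 1 (adiabatic): W = (P₁V₁ − P₂V₂)/(γ−1) = (10152 − 5418)/0.667 = 7101 J.
After step 1: P = 109.5 kPa, V = 49.5 L, T = 309 K.
Step 2 (isothermal): W = P₁V₁ ln(V₂/V₁) = (5418) ln(16.5/49.5) = -5952 J.
W_total = 7101 − 5952 = 1148 J.

W_total ≈ 1150 J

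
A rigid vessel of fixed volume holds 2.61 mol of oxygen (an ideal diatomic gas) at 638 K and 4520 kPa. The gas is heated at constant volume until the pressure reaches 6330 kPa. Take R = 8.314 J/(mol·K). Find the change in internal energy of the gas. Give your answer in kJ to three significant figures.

ΔU ≈ 13.9 kJ

Constant volume ⇒ W = 0, so Q = ΔU = nCᵥΔT with Cᵥ = 5R/2 = 20.79 J/(mol·K).
At constant V, T₂/T₁ = P₂/P₁ ⇒ ΔT = T₁(P₂/P₁ − 1) = 638·(6330/4520 − 1) = 255.5 K.
ΔU = (2.61)(20.79)(255.5) = 13860 J.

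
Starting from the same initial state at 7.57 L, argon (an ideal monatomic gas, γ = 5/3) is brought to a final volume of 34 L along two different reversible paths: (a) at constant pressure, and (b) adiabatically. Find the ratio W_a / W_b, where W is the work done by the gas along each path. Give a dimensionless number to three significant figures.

Path (a) isobaric: W = P₁(V₂ − V₁) → W_a/(P₁V₁) = 3.491.
Path (b) adiabatic: W = P₁V₁(1 − (V₁/V₂)^(γ−1))/(γ−1) → W_b/(P₁V₁) = 0.949.
W_a / W_b = 3.491 / 0.949 = 3.679.

W_a / W_b ≈ 3.68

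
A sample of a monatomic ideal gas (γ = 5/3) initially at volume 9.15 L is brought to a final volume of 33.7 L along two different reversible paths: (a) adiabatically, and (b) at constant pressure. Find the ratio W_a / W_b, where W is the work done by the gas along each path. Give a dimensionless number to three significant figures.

W_a / W_b ≈ 0.325

Path (a) adiabatic: W = P₁V₁(1 − (V₁/V₂)^(γ−1))/(γ−1) → W_a/(P₁V₁) = 0.871.
Path (b) isobaric: W = P₁(V₂ − V₁) → W_b/(P₁V₁) = 2.683.
W_a / W_b = 0.871 / 2.683 = 0.3246.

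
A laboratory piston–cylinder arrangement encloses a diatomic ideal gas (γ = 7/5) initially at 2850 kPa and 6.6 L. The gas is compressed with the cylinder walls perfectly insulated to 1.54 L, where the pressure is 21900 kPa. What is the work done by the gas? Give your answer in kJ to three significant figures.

W ≈ -37.3 kJ

Adiabatic: W = (P₁V₁ − P₂V₂)/(γ − 1) with γ = 7/5.
P₁V₁ = 18810 J, P₂V₂ = 33726 J.
W = (18810 − 33726) / 0.4 = -37290 J.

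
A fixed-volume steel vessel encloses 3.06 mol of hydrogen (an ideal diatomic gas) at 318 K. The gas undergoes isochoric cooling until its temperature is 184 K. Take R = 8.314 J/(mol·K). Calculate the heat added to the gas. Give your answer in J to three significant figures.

Constant volume ⇒ W = 0, so Q = ΔU = nCᵥΔT with Cᵥ = 5R/2 = 20.79 J/(mol·K).
ΔU = (3.06)(20.79)(184 − 318) = -8523 J.

Q ≈ -8520 J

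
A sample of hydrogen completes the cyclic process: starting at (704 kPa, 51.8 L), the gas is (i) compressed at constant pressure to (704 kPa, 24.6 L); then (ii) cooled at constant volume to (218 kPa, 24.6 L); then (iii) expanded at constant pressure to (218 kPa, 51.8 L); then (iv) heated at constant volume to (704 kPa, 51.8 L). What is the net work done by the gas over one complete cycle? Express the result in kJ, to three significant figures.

W_net ≈ -13.2 kJ

Constant-volume legs do no work.
W(i) = (704)(24.6 − 51.8) = -19149 J; W(iii) = (218)(51.8 − 24.6) = 5930 J.
W_net = -19149 + 5930 = -13219 J (the counter-clockwise enclosed area).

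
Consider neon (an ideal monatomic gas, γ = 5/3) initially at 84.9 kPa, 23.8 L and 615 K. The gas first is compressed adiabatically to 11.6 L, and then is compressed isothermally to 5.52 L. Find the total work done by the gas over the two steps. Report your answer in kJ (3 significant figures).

W_total ≈ -4.29 kJ

Step 1 (adiabatic): W = (P₁V₁ − P₂V₂)/(γ−1) = (2021 − 3263)/0.667 = -1863 J.
After step 1: P = 281.3 kPa, V = 11.6 L, T = 993 K.
Step 2 (isothermal): W = P₁V₁ ln(V₂/V₁) = (3263) ln(5.52/11.6) = -2423 J.
W_total = -1863 − 2423 = -4286 J.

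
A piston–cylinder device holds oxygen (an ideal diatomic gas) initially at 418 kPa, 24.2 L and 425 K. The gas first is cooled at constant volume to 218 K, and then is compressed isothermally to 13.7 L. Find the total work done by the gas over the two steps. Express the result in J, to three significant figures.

W_total ≈ -2950 J

Step 1 (isochoric): W = 0 (constant volume).
After step 1: P = 214.4 kPa (V unchanged).
Step 2 (isothermal): W = P₁V₁ ln(V₂/V₁) = (5189) ln(13.7/24.2) = -2952 J.
W_total = 0 − 2952 = -2952 J.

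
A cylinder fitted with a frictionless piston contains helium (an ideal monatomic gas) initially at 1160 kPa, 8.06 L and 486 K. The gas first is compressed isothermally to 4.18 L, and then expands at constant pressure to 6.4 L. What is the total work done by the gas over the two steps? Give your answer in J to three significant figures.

W_total ≈ -1170 J

Step 1 (isothermal): W = P₁V₁ ln(V₂/V₁) = (9350) ln(4.18/8.06) = -6139 J.
After step 1: P = 2237 kPa, V = 4.18 L, T = 486 K.
Step 2 (isobaric): W = PΔV = (2237 kPa)(6.4 − 4.18 L) = 4966 J.
W_total = -6139 + 4966 = -1173 J.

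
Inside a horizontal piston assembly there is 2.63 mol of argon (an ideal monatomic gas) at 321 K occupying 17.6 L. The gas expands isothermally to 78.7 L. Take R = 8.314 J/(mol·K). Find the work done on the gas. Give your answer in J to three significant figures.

Isothermal: W = nRT ln(V₂/V₁).
W = (2.63)(8.314)(321) × ln(78.7/17.6)
  = 7019 × 1.498
W_by_gas = 10513 J; work on gas = −W_by = -10513 J.

W ≈ -10500 J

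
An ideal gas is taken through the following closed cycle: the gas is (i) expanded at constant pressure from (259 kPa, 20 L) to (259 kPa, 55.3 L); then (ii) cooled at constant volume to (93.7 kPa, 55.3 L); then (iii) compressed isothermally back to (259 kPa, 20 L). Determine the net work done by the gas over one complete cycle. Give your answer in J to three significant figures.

Leg (i): W = PΔV = (259)(55.3 − 20) = 9143 J.
Leg (ii): W = 0.
Leg (iii): W = PᵢVᵢ ln(V_f/Vᵢ) = (5182) ln(20/55.3) = -5270 J.
W_net = 9143 − 5270 = 3873 J.

W_net ≈ 3870 J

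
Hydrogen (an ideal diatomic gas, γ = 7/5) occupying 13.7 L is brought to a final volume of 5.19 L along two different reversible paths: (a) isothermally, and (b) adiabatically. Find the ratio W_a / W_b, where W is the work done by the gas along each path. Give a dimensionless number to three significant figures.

Path (a) isothermal: W = P₁V₁ ln(V₂/V₁) → W_a/(P₁V₁) = -0.9707.
Path (b) adiabatic: W = P₁V₁(1 − (V₁/V₂)^(γ−1))/(γ−1) → W_b/(P₁V₁) = -1.186.
W_a / W_b = -0.9707 / -1.186 = 0.8184.

W_a / W_b ≈ 0.818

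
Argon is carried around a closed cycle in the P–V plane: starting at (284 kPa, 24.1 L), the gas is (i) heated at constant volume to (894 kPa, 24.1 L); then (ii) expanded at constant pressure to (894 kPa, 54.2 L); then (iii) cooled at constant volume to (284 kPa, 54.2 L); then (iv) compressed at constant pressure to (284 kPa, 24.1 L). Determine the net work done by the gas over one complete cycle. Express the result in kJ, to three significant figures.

W_net ≈ 18.4 kJ

Constant-volume legs do no work.
W(ii) = (894)(54.2 − 24.1) = 26909 J; W(iv) = (284)(24.1 − 54.2) = -8548 J.
W_net = 26909 − 8548 = 18361 J (the clockwise enclosed area).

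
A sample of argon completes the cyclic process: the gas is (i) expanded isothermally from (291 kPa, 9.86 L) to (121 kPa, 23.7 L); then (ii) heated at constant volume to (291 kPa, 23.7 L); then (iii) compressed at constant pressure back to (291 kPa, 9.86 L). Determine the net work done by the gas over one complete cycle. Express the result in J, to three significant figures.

W_net ≈ -1510 J

Leg (i): W = PᵢVᵢ ln(V_f/Vᵢ) = (2869) ln(23.7/9.86) = 2516 J.
Leg (ii): W = 0.
Leg (iii): W = PΔV = (291)(9.86 − 23.7) = -4027 J.
W_net = 2516 − 4027 = -1511 J.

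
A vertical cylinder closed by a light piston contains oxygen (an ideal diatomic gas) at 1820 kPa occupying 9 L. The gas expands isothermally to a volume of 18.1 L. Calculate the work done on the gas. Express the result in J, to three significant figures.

W ≈ -11400 J

Isothermal: W = nRT ln(V₂/V₁) = P₁V₁ ln(V₂/V₁).
P₁V₁ = (1820 kPa)(9 L) = 16380 J.
W = 16380 × ln(18.1/9) = 16380 × 0.6987
W_by_gas = 11444 J; work on gas = −W_by = -11444 J.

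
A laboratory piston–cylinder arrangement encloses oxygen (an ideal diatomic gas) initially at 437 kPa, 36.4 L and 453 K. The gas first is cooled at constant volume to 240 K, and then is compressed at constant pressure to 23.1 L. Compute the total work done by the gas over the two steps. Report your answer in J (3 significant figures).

Step 1 (isochoric): W = 0 (constant volume).
After step 1: P = 231.5 kPa (V unchanged).
Step 2 (isobaric): W = PΔV = (231.5 kPa)(23.1 − 36.4 L) = -3079 J.
W_total = 0 − 3079 = -3079 J.

W_total ≈ -3080 J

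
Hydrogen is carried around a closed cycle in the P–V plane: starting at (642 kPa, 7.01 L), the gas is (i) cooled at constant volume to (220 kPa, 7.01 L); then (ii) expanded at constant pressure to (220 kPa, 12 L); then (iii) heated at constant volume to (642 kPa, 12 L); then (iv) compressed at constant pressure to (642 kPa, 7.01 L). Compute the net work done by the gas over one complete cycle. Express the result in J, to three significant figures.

Constant-volume legs do no work.
W(ii) = (220)(12 − 7.01) = 1098 J; W(iv) = (642)(7.01 − 12) = -3204 J.
W_net = 1098 − 3204 = -2106 J (the counter-clockwise enclosed area).

W_net ≈ -2110 J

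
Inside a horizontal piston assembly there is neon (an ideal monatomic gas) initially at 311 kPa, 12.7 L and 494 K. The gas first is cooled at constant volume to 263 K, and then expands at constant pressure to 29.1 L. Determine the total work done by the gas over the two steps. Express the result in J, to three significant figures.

W_total ≈ 2720 J

Step 1 (isochoric): W = 0 (constant volume).
After step 1: P = 165.6 kPa (V unchanged).
Step 2 (isobaric): W = PΔV = (165.6 kPa)(29.1 − 12.7 L) = 2715 J.
W_total = 0 + 2715 = 2715 J.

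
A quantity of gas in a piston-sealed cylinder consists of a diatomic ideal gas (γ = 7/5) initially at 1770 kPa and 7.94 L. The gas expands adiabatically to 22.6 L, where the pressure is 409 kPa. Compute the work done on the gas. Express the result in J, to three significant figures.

Adiabatic: W = (P₁V₁ − P₂V₂)/(γ − 1) with γ = 7/5.
P₁V₁ = 14054 J, P₂V₂ = 9243 J.
W = (14054 − 9243) / 0.4 = 12026 J.
Work on gas = −W_by = -12026 J.

W ≈ -12000 J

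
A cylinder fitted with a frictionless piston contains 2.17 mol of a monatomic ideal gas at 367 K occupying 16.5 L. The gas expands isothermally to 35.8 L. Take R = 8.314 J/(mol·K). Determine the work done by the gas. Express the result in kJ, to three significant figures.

W ≈ 5.13 kJ

Isothermal: W = nRT ln(V₂/V₁).
W = (2.17)(8.314)(367) × ln(35.8/16.5)
  = 6621 × 0.7746
W_by_gas = 5129 J.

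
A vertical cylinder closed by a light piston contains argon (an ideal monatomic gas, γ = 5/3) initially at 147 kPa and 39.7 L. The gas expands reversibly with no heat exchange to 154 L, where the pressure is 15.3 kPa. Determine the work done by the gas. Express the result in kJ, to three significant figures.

W ≈ 5.22 kJ

Adiabatic: W = (P₁V₁ − P₂V₂)/(γ − 1) with γ = 5/3.
P₁V₁ = 5836 J, P₂V₂ = 2356 J.
W = (5836 − 2356) / 0.6667 = 5220 J.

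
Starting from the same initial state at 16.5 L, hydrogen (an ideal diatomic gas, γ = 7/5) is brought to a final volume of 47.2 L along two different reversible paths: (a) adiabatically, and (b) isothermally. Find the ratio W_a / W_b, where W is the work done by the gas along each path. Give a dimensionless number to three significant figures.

W_a / W_b ≈ 0.816

Path (a) adiabatic: W = P₁V₁(1 − (V₁/V₂)^(γ−1))/(γ−1) → W_a/(P₁V₁) = 0.8581.
Path (b) isothermal: W = P₁V₁ ln(V₂/V₁) → W_b/(P₁V₁) = 1.051.
W_a / W_b = 0.8581 / 1.051 = 0.8164.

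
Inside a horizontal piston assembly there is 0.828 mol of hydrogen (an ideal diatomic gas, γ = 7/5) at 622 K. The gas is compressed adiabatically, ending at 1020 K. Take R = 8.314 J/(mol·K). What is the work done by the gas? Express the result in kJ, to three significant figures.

W ≈ -6.85 kJ

Adiabatic ⇒ Q = 0, so W_by = −ΔU = nCᵥ(T₁ − T₂).
Cᵥ = 5R/2 = 20.79 J/(mol·K).
W = (0.828)(20.79)(622 − 1020) = -6850 J.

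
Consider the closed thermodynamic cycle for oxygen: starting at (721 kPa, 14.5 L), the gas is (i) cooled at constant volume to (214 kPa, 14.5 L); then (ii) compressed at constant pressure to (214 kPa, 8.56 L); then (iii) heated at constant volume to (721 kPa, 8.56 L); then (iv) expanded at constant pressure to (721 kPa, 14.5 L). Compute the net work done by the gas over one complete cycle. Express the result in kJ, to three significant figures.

W_net ≈ 3.01 kJ

Constant-volume legs do no work.
W(ii) = (214)(8.56 − 14.5) = -1271 J; W(iv) = (721)(14.5 − 8.56) = 4283 J.
W_net = -1271 + 4283 = 3012 J (the clockwise enclosed area).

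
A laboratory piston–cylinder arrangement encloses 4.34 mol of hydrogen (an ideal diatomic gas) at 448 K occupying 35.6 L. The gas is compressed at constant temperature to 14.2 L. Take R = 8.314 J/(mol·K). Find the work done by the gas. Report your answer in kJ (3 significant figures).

W ≈ -14.9 kJ

Isothermal: W = nRT ln(V₂/V₁).
W = (4.34)(8.314)(448) × ln(14.2/35.6)
  = 16165 × -0.9191
W_by_gas = -14857 J.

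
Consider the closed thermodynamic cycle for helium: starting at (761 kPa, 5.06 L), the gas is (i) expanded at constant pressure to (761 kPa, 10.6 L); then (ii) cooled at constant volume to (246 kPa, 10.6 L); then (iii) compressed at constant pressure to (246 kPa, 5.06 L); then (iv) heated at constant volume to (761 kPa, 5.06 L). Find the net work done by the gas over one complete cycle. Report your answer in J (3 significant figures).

Constant-volume legs do no work.
W(i) = (761)(10.6 − 5.06) = 4216 J; W(iii) = (246)(5.06 − 10.6) = -1363 J.
W_net = 4216 − 1363 = 2853 J (the clockwise enclosed area).

W_net ≈ 2850 J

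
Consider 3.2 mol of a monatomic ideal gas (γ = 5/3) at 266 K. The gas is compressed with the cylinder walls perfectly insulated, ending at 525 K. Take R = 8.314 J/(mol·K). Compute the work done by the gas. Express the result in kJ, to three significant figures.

W ≈ -10.3 kJ

Adiabatic ⇒ Q = 0, so W_by = −ΔU = nCᵥ(T₁ − T₂).
Cᵥ = 3R/2 = 12.47 J/(mol·K).
W = (3.2)(12.47)(266 − 525) = -10336 J.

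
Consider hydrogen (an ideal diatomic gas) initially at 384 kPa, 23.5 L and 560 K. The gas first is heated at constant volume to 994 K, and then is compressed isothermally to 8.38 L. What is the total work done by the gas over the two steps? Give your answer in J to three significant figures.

Step 1 (isochoric): W = 0 (constant volume).
After step 1: P = 681.6 kPa (V unchanged).
Step 2 (isothermal): W = P₁V₁ ln(V₂/V₁) = (16018) ln(8.38/23.5) = -16517 J.
W_total = 0 − 16517 = -16517 J.

W_total ≈ -16500 J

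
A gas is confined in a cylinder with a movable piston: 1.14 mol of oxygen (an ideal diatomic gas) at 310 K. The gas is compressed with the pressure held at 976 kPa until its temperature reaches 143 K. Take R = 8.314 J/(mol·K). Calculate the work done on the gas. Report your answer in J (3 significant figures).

W ≈ 1580 J

Isobaric: W = P ΔV = nR ΔT.
W = (1.14)(8.314)(143 − 310) = -1583 J.
Work on gas = −W_by = 1583 J.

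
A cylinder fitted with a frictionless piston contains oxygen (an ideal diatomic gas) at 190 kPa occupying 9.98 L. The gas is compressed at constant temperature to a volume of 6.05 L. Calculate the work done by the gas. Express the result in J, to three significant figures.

Isothermal: W = nRT ln(V₂/V₁) = P₁V₁ ln(V₂/V₁).
P₁V₁ = (190 kPa)(9.98 L) = 1896 J.
W = 1896 × ln(6.05/9.98) = 1896 × -0.5005
W_by_gas = -949.1 J.

W ≈ -949 J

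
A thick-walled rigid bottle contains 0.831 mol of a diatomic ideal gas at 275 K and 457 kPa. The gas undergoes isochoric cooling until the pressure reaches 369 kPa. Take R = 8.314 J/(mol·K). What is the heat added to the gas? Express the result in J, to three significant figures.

Constant volume ⇒ W = 0, so Q = ΔU = nCᵥΔT with Cᵥ = 5R/2 = 20.79 J/(mol·K).
At constant V, T₂/T₁ = P₂/P₁ ⇒ ΔT = T₁(P₂/P₁ − 1) = 275·(369/457 − 1) = -52.95 K.
ΔU = (0.831)(20.79)(-52.95) = -914.6 J.

Q ≈ -915 J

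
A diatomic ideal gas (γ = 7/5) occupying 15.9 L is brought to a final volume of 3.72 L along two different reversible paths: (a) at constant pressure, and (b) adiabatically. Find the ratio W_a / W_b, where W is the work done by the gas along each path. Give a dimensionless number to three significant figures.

Path (a) isobaric: W = P₁(V₂ − V₁) → W_a/(P₁V₁) = -0.766.
Path (b) adiabatic: W = P₁V₁(1 − (V₁/V₂)^(γ−1))/(γ−1) → W_b/(P₁V₁) = -1.97.
W_a / W_b = -0.766 / -1.97 = 0.3889.

W_a / W_b ≈ 0.389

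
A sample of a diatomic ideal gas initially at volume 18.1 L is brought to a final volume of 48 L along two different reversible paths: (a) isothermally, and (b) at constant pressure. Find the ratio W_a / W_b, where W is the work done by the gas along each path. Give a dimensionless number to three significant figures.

W_a / W_b ≈ 0.590

Path (a) isothermal: W = P₁V₁ ln(V₂/V₁) → W_a/(P₁V₁) = 0.9753.
Path (b) isobaric: W = P₁(V₂ − V₁) → W_b/(P₁V₁) = 1.652.
W_a / W_b = 0.9753 / 1.652 = 0.5904.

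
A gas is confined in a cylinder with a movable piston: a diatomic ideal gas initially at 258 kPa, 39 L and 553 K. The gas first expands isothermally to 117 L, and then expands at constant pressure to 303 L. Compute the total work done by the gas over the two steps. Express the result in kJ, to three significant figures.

Step 1 (isothermal): W = P₁V₁ ln(V₂/V₁) = (10062) ln(117/39) = 11054 J.
After step 1: P = 86 kPa, V = 117 L, T = 553 K.
Step 2 (isobaric): W = PΔV = (86 kPa)(303 − 117 L) = 15996 J.
W_total = 11054 + 15996 = 27050 J.

W_total ≈ 27.1 kJ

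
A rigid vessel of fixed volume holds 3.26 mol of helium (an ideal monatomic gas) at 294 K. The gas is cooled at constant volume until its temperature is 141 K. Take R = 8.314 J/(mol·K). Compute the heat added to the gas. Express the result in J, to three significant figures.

Constant volume ⇒ W = 0, so Q = ΔU = nCᵥΔT with Cᵥ = 3R/2 = 12.47 J/(mol·K).
ΔU = (3.26)(12.47)(141 − 294) = -6220 J.

Q ≈ -6220 J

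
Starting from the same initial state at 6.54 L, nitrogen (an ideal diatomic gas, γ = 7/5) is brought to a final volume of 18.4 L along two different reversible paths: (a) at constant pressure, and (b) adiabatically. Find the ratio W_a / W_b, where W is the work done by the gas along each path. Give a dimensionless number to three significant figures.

W_a / W_b ≈ 2.14

Path (a) isobaric: W = P₁(V₂ − V₁) → W_a/(P₁V₁) = 1.813.
Path (b) adiabatic: W = P₁V₁(1 − (V₁/V₂)^(γ−1))/(γ−1) → W_b/(P₁V₁) = 0.8471.
W_a / W_b = 1.813 / 0.8471 = 2.141.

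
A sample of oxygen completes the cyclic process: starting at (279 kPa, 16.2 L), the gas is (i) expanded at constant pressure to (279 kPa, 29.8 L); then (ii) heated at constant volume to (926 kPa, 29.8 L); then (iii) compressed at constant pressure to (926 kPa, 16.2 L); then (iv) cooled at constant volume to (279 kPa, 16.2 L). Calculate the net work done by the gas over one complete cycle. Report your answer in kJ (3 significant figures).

W_net ≈ -8.80 kJ

Constant-volume legs do no work.
W(i) = (279)(29.8 − 16.2) = 3794 J; W(iii) = (926)(16.2 − 29.8) = -12594 J.
W_net = 3794 − 12594 = -8799 J (the counter-clockwise enclosed area).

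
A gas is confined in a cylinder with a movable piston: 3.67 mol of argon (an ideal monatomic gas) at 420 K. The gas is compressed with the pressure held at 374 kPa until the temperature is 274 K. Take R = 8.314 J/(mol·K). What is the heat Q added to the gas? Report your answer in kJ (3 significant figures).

Q ≈ -11.1 kJ

Isobaric: W = nRΔT = (3.67)(8.314)(-146) = -4455 J.
ΔU = nCᵥΔT with Cᵥ = 3R/2: ΔU = (3.67)(12.47)(-146) = -6682 J.
Q = ΔU + W = -6682 − 4455 = -11137 J.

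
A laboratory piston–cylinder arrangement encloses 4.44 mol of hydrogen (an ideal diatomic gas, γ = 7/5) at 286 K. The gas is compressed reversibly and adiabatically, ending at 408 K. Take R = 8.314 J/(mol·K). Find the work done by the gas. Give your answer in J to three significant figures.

Adiabatic ⇒ Q = 0, so W_by = −ΔU = nCᵥ(T₁ − T₂).
Cᵥ = 5R/2 = 20.79 J/(mol·K).
W = (4.44)(20.79)(286 − 408) = -11259 J.

W ≈ -11300 J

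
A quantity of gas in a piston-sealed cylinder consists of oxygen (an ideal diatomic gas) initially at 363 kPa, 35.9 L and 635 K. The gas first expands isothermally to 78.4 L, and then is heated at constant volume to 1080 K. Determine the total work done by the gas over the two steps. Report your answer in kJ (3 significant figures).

W_total ≈ 10.2 kJ

Step 1 (isothermal): W = P₁V₁ ln(V₂/V₁) = (13032) ln(78.4/35.9) = 10179 J.
Step 2 (isochoric): W = 0 (constant volume).
W_total = 10179 + 0 = 10179 J.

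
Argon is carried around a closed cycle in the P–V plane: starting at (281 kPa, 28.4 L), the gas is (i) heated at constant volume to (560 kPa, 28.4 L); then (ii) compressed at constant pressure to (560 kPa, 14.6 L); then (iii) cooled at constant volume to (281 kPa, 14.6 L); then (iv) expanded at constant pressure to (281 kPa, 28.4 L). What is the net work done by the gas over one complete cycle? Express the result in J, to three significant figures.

Constant-volume legs do no work.
W(ii) = (560)(14.6 − 28.4) = -7728 J; W(iv) = (281)(28.4 − 14.6) = 3878 J.
W_net = -7728 + 3878 = -3850 J (the counter-clockwise enclosed area).

W_net ≈ -3850 J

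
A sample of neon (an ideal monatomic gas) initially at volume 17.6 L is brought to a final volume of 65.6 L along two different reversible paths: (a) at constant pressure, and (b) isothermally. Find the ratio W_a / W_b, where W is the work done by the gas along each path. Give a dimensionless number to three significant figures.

W_a / W_b ≈ 2.07

Path (a) isobaric: W = P₁(V₂ − V₁) → W_a/(P₁V₁) = 2.727.
Path (b) isothermal: W = P₁V₁ ln(V₂/V₁) → W_b/(P₁V₁) = 1.316.
W_a / W_b = 2.727 / 1.316 = 2.073.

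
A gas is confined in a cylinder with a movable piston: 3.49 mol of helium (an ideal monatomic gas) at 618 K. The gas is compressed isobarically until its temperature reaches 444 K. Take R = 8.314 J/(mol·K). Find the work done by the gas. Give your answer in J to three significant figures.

Isobaric: W = P ΔV = nR ΔT.
W = (3.49)(8.314)(444 − 618) = -5049 J.

W ≈ -5050 J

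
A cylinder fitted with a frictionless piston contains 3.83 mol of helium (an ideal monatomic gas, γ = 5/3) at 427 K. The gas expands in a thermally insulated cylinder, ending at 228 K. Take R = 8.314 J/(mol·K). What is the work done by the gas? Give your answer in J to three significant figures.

W ≈ 9510 J

Adiabatic ⇒ Q = 0, so W_by = −ΔU = nCᵥ(T₁ − T₂).
Cᵥ = 3R/2 = 12.47 J/(mol·K).
W = (3.83)(12.47)(427 − 228) = 9505 J.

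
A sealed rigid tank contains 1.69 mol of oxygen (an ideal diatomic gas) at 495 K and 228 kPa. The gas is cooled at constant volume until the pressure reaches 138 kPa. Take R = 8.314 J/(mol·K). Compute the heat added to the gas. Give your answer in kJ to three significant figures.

Q ≈ -6.86 kJ

Constant volume ⇒ W = 0, so Q = ΔU = nCᵥΔT with Cᵥ = 5R/2 = 20.79 J/(mol·K).
At constant V, T₂/T₁ = P₂/P₁ ⇒ ΔT = T₁(P₂/P₁ − 1) = 495·(138/228 − 1) = -195.4 K.
ΔU = (1.69)(20.79)(-195.4) = -6864 J.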